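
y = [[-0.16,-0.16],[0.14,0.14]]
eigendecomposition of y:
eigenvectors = [[-0.75, 0.71], [0.66, -0.71]]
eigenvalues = [-0.02, 0.0]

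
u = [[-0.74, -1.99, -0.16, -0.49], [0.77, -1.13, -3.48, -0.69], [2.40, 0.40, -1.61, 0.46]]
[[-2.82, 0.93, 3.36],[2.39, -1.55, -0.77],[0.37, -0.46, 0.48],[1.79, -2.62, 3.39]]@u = [[10.87, 5.90, -8.19, 2.29], [-4.81, -3.31, 6.25, -0.46], [0.52, -0.02, 0.77, 0.36], [4.79, 0.75, 3.37, 2.49]]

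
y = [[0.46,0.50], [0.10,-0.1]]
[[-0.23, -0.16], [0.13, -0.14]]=y @ [[0.46, -0.87], [-0.88, 0.48]]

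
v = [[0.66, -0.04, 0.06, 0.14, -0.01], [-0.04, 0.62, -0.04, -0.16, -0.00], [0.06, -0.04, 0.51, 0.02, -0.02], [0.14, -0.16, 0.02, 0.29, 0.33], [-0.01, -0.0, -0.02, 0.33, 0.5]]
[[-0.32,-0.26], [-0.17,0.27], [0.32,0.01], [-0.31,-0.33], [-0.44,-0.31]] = v @ [[-0.43,-0.31], [-0.44,0.33], [0.66,0.08], [-0.71,-0.37], [-0.40,-0.38]]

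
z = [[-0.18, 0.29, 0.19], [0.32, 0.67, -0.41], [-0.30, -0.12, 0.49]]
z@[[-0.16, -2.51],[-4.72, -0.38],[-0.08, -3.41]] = [[-1.36, -0.31], [-3.18, 0.34], [0.58, -0.87]]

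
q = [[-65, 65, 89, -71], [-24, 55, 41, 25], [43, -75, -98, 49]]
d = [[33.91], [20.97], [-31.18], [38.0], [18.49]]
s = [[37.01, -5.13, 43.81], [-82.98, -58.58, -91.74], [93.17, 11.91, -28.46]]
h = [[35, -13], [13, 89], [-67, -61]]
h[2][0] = -67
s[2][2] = -28.46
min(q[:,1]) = -75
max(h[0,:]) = 35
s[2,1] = 11.91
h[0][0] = 35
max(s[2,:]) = 93.17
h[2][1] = -61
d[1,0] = 20.97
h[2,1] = -61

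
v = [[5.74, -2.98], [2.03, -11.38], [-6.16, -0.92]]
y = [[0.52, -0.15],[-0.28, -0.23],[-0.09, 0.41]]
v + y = [[6.26, -3.13], [1.75, -11.61], [-6.25, -0.51]]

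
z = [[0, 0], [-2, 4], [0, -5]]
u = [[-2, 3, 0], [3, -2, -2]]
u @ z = [[-6, 12], [4, 2]]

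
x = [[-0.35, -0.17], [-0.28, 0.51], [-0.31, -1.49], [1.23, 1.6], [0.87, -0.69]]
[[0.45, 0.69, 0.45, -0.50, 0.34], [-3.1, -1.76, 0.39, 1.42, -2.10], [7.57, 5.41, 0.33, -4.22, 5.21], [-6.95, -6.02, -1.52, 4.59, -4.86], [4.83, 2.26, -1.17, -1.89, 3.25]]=x @[[1.31,-0.24,-1.3,0.06,0.82],[-5.35,-3.58,0.05,2.82,-3.67]]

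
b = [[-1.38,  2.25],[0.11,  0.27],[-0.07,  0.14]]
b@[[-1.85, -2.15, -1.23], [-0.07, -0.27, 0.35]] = [[2.4, 2.36, 2.48], [-0.22, -0.31, -0.04], [0.12, 0.11, 0.14]]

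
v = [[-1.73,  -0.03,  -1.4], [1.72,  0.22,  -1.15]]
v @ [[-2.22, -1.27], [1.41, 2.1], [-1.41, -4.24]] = [[5.77,8.07], [-1.89,3.15]]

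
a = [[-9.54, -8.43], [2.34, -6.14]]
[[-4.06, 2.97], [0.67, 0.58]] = a@[[0.39,  -0.17], [0.04,  -0.16]]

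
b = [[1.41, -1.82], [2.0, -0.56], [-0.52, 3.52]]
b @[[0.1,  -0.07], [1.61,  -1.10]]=[[-2.79, 1.90], [-0.7, 0.48], [5.62, -3.84]]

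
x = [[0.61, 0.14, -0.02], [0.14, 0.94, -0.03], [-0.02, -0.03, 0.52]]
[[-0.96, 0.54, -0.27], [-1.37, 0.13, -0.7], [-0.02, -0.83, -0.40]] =x @ [[-1.28, 0.84, -0.31],[-1.27, -0.04, -0.72],[-0.16, -1.56, -0.82]]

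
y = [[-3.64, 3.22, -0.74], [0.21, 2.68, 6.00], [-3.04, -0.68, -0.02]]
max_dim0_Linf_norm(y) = 6.0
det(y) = -79.30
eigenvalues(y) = [(-5.35+0j), (2.19+3.17j), (2.19-3.17j)]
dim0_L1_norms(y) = [6.89, 6.58, 6.76]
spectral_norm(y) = 6.62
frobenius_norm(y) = 8.78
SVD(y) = [[0.16, 0.89, 0.44],[0.99, -0.13, -0.10],[-0.03, 0.45, -0.89]] @ diag([6.6225197707831915, 5.30512204694376, 2.2570804045529735]) @ [[-0.04, 0.48, 0.88],[-0.87, 0.42, -0.27],[0.49, 0.77, -0.40]]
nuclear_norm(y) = 14.18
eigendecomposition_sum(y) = [[(-3.75-0j),1.33+0.00j,-2.02+0.00j], [1.55+0.00j,(-0.55-0j),0.83-0.00j], [(-1.94-0j),(0.69+0j),-1.05+0.00j]] + [[(0.06+0.66j),0.94-0.07j,0.64-1.33j], [-0.67+1.14j,1.62+0.98j,2.58-1.42j], [(-0.55-0.47j),(-0.69+0.77j),0.51+1.53j]] + [[0.06-0.66j, 0.94+0.07j, (0.64+1.33j)], [(-0.67-1.14j), 1.62-0.98j, (2.58+1.42j)], [-0.55+0.47j, (-0.69-0.77j), (0.51-1.53j)]]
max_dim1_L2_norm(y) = 6.57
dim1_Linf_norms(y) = [3.64, 6.0, 3.04]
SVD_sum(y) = [[-0.04, 0.50, 0.91], [-0.26, 3.13, 5.73], [0.01, -0.11, -0.2]] + [[-4.08, 1.97, -1.26], [0.58, -0.28, 0.18], [-2.05, 0.99, -0.63]] + [[0.49, 0.76, -0.39],[-0.11, -0.17, 0.09],[-1.0, -1.56, 0.81]]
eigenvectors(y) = [[0.83+0.00j, (0.33-0.23j), 0.33+0.23j], [(-0.34+0j), 0.80+0.00j, 0.80-0.00j], [0.43+0.00j, (-0.08+0.43j), -0.08-0.43j]]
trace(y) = -0.98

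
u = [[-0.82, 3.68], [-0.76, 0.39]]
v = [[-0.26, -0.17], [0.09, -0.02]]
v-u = [[0.56, -3.85], [0.85, -0.41]]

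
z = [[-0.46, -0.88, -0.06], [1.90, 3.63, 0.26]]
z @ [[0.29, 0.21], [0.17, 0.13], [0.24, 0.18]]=[[-0.3, -0.22], [1.23, 0.92]]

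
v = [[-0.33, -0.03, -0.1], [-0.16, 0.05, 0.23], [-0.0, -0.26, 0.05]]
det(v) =-0.025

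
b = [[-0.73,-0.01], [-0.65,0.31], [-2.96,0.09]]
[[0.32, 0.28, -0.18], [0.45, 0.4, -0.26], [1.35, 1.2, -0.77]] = b @ [[-0.44,-0.39,0.25], [0.52,0.46,-0.30]]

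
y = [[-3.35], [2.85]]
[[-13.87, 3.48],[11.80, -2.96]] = y @ [[4.14, -1.04]]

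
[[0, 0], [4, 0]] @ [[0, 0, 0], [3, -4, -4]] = [[0, 0, 0], [0, 0, 0]]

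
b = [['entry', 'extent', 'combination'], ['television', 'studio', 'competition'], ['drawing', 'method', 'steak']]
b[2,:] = ['drawing', 'method', 'steak']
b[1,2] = 'competition'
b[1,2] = 'competition'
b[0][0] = 'entry'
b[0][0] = 'entry'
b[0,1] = 'extent'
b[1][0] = 'television'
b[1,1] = 'studio'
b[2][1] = 'method'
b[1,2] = 'competition'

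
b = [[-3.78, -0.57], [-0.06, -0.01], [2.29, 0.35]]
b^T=[[-3.78, -0.06, 2.29], [-0.57, -0.01, 0.35]]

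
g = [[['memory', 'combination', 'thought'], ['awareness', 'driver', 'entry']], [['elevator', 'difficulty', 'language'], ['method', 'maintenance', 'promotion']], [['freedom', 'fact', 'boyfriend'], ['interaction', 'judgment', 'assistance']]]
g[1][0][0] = 'elevator'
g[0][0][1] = 'combination'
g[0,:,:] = [['memory', 'combination', 'thought'], ['awareness', 'driver', 'entry']]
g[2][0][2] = 'boyfriend'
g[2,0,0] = 'freedom'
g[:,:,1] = [['combination', 'driver'], ['difficulty', 'maintenance'], ['fact', 'judgment']]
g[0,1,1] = 'driver'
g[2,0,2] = 'boyfriend'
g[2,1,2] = 'assistance'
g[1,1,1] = 'maintenance'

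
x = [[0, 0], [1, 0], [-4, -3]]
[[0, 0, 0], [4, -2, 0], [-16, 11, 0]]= x @ [[4, -2, 0], [0, -1, 0]]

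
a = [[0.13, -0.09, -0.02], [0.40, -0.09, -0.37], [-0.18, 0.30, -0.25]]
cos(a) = [[1.01,0.00,-0.02], [-0.04,1.07,-0.06], [-0.07,0.04,1.02]]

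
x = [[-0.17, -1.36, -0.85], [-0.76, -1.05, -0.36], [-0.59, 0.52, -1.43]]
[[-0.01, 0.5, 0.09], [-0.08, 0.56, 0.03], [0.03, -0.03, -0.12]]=x@[[0.09, -0.27, 0.07], [0.03, -0.34, -0.09], [-0.05, 0.01, 0.02]]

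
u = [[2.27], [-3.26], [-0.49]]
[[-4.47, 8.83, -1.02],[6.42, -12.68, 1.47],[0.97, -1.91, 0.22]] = u @ [[-1.97, 3.89, -0.45]]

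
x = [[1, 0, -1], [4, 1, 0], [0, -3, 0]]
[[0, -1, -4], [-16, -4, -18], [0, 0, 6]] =x@[[-4, -1, -4], [0, 0, -2], [-4, 0, 0]]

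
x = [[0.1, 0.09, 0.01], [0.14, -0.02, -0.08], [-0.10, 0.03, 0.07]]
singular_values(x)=[0.22, 0.11, 0.0]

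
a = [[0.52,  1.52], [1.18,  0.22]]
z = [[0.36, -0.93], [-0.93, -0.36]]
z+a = [[0.88, 0.59], [0.25, -0.14]]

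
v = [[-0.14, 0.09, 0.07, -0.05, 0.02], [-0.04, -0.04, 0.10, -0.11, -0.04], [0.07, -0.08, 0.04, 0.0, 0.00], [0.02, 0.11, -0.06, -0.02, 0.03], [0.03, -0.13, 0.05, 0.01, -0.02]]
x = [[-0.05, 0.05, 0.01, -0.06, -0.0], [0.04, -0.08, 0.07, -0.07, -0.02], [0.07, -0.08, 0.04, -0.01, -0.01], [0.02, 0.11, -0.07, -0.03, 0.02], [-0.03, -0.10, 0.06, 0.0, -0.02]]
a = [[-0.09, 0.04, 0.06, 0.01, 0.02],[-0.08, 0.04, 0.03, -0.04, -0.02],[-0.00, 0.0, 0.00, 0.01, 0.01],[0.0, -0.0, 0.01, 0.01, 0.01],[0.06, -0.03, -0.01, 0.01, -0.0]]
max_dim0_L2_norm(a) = 0.13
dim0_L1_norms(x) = [0.21, 0.42, 0.25, 0.17, 0.07]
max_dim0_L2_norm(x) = 0.19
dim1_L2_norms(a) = [0.12, 0.1, 0.01, 0.02, 0.07]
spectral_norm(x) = 0.23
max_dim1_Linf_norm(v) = 0.14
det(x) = -0.00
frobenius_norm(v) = 0.34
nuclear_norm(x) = 0.44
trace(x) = -0.14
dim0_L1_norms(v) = [0.3, 0.45, 0.32, 0.19, 0.11]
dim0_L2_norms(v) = [0.17, 0.21, 0.15, 0.12, 0.06]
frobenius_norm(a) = 0.17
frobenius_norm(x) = 0.27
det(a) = 0.00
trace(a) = -0.04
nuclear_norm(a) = 0.24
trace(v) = -0.18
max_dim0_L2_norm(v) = 0.21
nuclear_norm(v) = 0.59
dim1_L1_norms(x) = [0.17, 0.28, 0.21, 0.25, 0.21]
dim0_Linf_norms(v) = [0.14, 0.13, 0.1, 0.11, 0.04]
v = x + a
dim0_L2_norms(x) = [0.1, 0.19, 0.12, 0.1, 0.04]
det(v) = -0.00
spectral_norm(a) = 0.16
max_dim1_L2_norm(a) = 0.12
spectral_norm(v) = 0.25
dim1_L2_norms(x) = [0.09, 0.13, 0.11, 0.14, 0.12]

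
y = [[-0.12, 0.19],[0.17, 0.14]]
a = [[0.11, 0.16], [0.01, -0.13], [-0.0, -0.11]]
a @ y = [[0.01,0.04], [-0.02,-0.02], [-0.02,-0.02]]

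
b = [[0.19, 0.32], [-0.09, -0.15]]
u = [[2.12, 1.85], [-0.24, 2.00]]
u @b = [[0.24, 0.40], [-0.23, -0.38]]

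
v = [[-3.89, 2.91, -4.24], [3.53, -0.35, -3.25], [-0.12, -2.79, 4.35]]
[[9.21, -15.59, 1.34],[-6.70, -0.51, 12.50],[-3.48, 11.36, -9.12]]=v@ [[-1.36, 1.04, 1.9], [1.9, -1.81, 0.35], [0.38, 1.48, -1.82]]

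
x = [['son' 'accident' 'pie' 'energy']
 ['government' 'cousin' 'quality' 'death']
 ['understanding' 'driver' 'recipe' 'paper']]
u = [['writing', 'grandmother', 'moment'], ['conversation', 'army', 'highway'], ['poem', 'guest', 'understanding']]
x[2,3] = 'paper'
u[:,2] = ['moment', 'highway', 'understanding']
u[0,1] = 'grandmother'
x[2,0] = 'understanding'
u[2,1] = 'guest'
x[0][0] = 'son'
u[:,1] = ['grandmother', 'army', 'guest']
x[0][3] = 'energy'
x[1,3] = 'death'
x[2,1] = 'driver'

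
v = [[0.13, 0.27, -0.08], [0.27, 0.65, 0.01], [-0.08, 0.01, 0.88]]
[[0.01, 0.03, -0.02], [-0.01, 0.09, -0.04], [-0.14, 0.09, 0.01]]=v@[[-0.05, 0.24, -0.22],[0.01, 0.04, 0.03],[-0.16, 0.12, -0.01]]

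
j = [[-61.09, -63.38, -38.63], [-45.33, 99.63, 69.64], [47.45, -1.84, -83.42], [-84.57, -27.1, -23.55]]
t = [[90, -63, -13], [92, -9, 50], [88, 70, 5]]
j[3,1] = -27.1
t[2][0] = 88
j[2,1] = -1.84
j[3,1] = -27.1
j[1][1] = 99.63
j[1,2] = 69.64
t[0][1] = -63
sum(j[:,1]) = 7.309999999999988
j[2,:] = [47.45, -1.84, -83.42]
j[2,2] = -83.42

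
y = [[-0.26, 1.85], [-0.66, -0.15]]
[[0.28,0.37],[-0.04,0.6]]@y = [[-0.32, 0.46], [-0.39, -0.16]]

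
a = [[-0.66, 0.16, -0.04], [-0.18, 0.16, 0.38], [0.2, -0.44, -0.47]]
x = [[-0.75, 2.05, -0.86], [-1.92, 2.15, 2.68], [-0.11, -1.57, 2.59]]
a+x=[[-1.41, 2.21, -0.90], [-2.10, 2.31, 3.06], [0.09, -2.01, 2.12]]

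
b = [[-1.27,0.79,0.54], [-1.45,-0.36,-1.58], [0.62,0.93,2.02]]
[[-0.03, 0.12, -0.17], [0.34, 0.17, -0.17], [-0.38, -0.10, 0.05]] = b@[[-0.11,  -0.04,  0.16], [-0.16,  0.16,  0.08], [-0.08,  -0.11,  -0.06]]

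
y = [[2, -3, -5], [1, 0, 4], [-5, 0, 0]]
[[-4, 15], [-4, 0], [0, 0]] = y@ [[0, 0], [3, -5], [-1, 0]]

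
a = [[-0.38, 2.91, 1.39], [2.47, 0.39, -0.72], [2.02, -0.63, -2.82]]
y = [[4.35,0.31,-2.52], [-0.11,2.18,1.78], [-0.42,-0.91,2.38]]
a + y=[[3.97,3.22,-1.13], [2.36,2.57,1.06], [1.6,-1.54,-0.44]]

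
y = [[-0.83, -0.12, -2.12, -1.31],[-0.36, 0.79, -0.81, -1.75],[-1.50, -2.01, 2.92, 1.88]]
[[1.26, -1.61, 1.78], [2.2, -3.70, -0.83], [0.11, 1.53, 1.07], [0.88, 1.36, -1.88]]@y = [[-3.14,  -5.0,  3.83,  4.51], [0.75,  -1.52,  -4.09,  2.03], [-2.25,  -0.96,  1.65,  -0.81], [1.6,  4.75,  -8.46,  -7.07]]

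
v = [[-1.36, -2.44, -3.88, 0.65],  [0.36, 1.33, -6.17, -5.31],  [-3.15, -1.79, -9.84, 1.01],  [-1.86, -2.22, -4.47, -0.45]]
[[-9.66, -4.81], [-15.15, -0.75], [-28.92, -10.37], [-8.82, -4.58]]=v @ [[-2.38,0.3], [-1.12,0.29], [3.71,0.83], [-1.9,-0.73]]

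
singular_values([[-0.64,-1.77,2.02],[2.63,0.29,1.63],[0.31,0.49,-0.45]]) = [3.19, 2.76, 0.0]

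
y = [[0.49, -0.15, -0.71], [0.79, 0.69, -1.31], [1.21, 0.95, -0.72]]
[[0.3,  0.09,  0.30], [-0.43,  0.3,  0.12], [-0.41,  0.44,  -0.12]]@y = [[0.58, 0.3, -0.55], [0.17, 0.39, -0.17], [0.00, 0.25, -0.20]]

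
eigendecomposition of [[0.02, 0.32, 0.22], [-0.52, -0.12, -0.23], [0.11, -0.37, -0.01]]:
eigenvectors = [[0.02+0.00j,  0.60+0.00j,  0.60-0.00j], [(-0.56+0j),  0.02+0.55j,  (0.02-0.55j)], [0.83+0.00j,  (-0.57+0.1j),  (-0.57-0.1j)]]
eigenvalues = [(0.24+0j), (-0.18+0.33j), (-0.18-0.33j)]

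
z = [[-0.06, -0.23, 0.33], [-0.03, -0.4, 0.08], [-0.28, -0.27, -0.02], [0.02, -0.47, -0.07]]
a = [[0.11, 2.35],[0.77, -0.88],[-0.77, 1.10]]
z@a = [[-0.44, 0.42], [-0.37, 0.37], [-0.22, -0.44], [-0.31, 0.38]]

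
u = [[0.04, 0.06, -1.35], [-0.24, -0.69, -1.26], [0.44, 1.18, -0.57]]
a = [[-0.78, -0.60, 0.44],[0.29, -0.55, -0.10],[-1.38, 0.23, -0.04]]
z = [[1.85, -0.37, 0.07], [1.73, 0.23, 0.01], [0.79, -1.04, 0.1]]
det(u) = 0.01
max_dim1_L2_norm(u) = 1.46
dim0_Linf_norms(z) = [1.85, 1.04, 0.1]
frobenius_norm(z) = 2.89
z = u @ a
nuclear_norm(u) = 3.39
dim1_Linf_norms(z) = [1.85, 1.73, 1.04]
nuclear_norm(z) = 3.73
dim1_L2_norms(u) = [1.35, 1.46, 1.38]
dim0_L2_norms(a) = [1.61, 0.85, 0.45]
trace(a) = -1.37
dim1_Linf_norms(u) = [1.35, 1.26, 1.18]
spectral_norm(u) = 1.93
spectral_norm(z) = 2.69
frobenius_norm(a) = 1.88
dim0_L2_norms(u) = [0.5, 1.37, 1.93]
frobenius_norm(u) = 2.42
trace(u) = -1.22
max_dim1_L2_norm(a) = 1.4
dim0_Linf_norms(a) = [1.38, 0.6, 0.44]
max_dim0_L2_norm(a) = 1.61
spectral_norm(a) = 1.62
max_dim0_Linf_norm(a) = 1.38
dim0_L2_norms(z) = [2.65, 1.13, 0.12]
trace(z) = 2.18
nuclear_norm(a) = 2.81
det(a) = -0.43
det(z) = -0.02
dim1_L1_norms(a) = [1.82, 0.94, 1.65]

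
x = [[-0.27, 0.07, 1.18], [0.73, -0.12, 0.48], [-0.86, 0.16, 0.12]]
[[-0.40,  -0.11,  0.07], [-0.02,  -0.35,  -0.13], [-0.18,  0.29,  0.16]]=x @ [[0.24,-0.42,-0.21], [0.39,-0.33,-0.15], [-0.31,-0.17,0.02]]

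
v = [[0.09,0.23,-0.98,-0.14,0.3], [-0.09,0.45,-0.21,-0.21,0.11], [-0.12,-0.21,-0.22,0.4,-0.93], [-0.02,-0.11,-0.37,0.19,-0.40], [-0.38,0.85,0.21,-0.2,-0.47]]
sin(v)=[[0.16,0.06,-1.02,-0.09,0.35],[-0.07,0.39,-0.23,-0.19,0.13],[-0.11,-0.22,-0.20,0.39,-0.9],[-0.0,-0.15,-0.37,0.2,-0.38],[-0.37,0.85,0.22,-0.21,-0.44]]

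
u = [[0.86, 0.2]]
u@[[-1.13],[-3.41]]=[[-1.65]]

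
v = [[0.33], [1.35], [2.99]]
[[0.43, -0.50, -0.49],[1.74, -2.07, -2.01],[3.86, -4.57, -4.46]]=v@[[1.29, -1.53, -1.49]]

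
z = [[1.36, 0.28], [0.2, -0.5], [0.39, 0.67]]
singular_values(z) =[1.5, 0.76]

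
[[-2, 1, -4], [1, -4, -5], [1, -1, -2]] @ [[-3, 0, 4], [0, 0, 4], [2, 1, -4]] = [[-2, -4, 12], [-13, -5, 8], [-7, -2, 8]]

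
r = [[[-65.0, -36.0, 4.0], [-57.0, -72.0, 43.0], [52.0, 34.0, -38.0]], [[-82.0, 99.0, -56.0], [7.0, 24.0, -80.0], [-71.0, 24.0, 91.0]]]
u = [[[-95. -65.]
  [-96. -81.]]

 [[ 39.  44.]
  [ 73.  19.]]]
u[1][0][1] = 44.0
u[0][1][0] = -96.0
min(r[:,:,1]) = -72.0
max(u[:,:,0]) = 73.0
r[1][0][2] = -56.0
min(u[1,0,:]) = 39.0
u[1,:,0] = [39.0, 73.0]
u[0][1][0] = -96.0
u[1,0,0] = 39.0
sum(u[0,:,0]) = -191.0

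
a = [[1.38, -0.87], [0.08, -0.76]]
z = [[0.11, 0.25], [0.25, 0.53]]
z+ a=[[1.49, -0.62], [0.33, -0.23]]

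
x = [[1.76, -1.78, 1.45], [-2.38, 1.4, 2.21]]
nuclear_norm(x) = 6.33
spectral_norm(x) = 3.81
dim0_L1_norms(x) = [4.14, 3.18, 3.66]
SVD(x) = [[-0.49, 0.87], [0.87, 0.49]] @ diag([3.8058417595101712, 2.52835292266893]) @ [[-0.77, 0.55, 0.32], [0.14, -0.34, 0.93]]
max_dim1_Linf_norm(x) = 2.38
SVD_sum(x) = [[1.45, -1.04, -0.6], [-2.55, 1.82, 1.05]] + [[0.31, -0.74, 2.05], [0.17, -0.42, 1.16]]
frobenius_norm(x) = 4.57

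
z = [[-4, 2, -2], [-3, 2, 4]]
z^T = [[-4, -3], [2, 2], [-2, 4]]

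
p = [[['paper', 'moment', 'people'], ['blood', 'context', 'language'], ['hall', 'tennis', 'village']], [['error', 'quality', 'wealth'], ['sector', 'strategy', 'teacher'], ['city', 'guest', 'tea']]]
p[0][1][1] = 'context'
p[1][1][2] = 'teacher'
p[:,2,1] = ['tennis', 'guest']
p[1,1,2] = 'teacher'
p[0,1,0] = 'blood'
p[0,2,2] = 'village'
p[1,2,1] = 'guest'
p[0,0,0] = 'paper'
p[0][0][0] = 'paper'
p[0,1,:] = ['blood', 'context', 'language']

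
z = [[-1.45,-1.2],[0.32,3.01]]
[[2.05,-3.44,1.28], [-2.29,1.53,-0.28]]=z @ [[-0.86, 2.14, -0.88], [-0.67, 0.28, 0.00]]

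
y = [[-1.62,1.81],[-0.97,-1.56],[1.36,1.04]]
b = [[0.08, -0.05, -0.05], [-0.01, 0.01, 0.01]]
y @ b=[[-0.15, 0.1, 0.10], [-0.06, 0.03, 0.03], [0.10, -0.06, -0.06]]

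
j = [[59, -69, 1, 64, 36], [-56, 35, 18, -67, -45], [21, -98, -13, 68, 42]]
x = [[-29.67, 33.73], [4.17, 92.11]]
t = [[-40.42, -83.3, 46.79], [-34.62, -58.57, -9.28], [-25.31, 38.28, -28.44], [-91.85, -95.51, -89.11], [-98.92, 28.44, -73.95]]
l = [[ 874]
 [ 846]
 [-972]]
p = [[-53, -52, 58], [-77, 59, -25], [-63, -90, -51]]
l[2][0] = -972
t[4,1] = 28.44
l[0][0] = 874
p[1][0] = -77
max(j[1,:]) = 35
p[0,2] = 58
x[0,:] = [-29.67, 33.73]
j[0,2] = 1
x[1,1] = 92.11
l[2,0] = -972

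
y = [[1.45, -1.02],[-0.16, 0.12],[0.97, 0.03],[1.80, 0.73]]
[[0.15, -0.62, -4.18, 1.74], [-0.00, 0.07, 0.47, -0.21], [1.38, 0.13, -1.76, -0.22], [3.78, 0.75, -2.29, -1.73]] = y @ [[1.37, 0.11, -1.86, -0.17], [1.8, 0.76, 1.45, -1.95]]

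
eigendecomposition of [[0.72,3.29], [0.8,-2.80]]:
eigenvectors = [[0.98, -0.62], [0.19, 0.78]]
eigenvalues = [1.35, -3.43]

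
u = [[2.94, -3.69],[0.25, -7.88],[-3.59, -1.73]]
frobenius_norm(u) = 10.01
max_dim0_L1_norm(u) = 13.3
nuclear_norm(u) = 13.48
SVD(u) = [[-0.45,0.55], [-0.88,-0.14], [-0.15,-0.82]] @ diag([8.913922001048844, 4.565040477281379]) @ [[-0.11, 0.99], [0.99, 0.11]]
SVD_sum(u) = [[0.45, -3.97], [0.89, -7.81], [0.15, -1.30]] + [[2.49, 0.28], [-0.64, -0.07], [-3.74, -0.43]]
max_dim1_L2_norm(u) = 7.88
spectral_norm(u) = 8.91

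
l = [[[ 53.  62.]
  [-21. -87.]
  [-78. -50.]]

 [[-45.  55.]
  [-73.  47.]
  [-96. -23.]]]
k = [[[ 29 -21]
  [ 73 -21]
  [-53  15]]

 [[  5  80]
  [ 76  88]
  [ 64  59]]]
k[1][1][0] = 76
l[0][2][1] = -50.0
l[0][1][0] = -21.0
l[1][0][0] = -45.0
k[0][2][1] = 15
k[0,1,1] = -21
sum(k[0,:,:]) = 22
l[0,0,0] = 53.0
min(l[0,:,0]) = -78.0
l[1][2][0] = -96.0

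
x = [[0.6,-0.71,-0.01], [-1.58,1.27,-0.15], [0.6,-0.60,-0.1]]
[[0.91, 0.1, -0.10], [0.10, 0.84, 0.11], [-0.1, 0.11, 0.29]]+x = [[1.51, -0.61, -0.11], [-1.48, 2.11, -0.04], [0.5, -0.49, 0.19]]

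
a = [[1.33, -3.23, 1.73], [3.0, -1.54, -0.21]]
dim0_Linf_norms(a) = [3.0, 3.23, 1.73]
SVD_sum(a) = [[2.27, -2.71, 0.95], [1.83, -2.18, 0.76]] + [[-0.94, -0.52, 0.78], [1.17, 0.64, -0.97]]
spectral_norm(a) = 4.70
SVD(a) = [[-0.78, -0.63], [-0.63, 0.78]] @ diag([4.702255110718365, 2.1211310364338685]) @ [[-0.62, 0.74, -0.26], [0.71, 0.39, -0.59]]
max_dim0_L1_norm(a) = 4.77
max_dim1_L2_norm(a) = 3.9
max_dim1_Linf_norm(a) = 3.23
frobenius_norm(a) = 5.16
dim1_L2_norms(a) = [3.9, 3.38]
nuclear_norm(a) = 6.82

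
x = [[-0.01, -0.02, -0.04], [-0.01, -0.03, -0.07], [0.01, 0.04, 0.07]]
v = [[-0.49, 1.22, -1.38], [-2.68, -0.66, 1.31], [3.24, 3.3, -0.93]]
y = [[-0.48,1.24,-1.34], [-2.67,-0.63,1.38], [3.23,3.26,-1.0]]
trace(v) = -2.08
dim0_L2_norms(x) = [0.02, 0.05, 0.11]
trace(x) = 0.03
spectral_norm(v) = 5.48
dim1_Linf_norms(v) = [1.38, 2.68, 3.3]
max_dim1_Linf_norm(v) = 3.3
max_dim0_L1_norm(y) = 6.38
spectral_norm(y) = 5.47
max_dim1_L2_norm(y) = 4.7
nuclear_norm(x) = 0.13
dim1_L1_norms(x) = [0.07, 0.11, 0.12]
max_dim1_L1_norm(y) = 7.49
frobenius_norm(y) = 5.92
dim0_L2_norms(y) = [4.22, 3.54, 2.17]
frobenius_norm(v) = 5.93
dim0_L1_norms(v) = [6.41, 5.18, 3.62]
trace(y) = -2.11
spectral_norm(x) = 0.12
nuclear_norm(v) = 8.64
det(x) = -0.00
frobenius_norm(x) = 0.12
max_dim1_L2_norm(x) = 0.08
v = x + y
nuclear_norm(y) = 8.61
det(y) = 13.01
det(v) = 13.21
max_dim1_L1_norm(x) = 0.12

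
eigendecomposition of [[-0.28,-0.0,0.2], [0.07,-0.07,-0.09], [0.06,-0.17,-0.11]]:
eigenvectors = [[0.86, -0.73, 0.52], [-0.32, -0.23, -0.38], [-0.4, -0.65, 0.77]]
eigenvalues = [-0.37, -0.1, 0.02]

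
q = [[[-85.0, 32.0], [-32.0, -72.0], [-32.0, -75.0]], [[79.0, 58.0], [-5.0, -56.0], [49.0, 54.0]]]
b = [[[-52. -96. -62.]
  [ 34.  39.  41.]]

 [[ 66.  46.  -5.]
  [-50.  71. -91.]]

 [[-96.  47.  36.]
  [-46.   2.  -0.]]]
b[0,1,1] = 39.0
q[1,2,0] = 49.0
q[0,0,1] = 32.0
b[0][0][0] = -52.0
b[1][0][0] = 66.0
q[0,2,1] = -75.0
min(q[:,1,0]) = -32.0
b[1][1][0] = -50.0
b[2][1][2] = -0.0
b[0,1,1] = 39.0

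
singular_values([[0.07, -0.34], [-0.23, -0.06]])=[0.35, 0.24]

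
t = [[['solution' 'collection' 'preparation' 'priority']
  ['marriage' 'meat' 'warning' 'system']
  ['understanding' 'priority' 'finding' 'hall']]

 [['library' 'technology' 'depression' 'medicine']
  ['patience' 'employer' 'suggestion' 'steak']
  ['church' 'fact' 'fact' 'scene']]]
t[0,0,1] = 'collection'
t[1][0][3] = 'medicine'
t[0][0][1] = 'collection'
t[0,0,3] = 'priority'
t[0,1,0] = 'marriage'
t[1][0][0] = 'library'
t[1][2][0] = 'church'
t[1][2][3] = 'scene'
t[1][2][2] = 'fact'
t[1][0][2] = 'depression'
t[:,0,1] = ['collection', 'technology']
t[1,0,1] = 'technology'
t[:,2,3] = ['hall', 'scene']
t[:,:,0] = [['solution', 'marriage', 'understanding'], ['library', 'patience', 'church']]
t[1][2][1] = 'fact'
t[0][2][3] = 'hall'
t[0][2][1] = 'priority'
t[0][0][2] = 'preparation'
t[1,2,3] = 'scene'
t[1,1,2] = 'suggestion'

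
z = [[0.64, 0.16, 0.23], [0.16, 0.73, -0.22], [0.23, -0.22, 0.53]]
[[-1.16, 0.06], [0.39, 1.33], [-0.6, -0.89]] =z@[[-2.18, 0.14], [1.10, 1.45], [0.27, -1.14]]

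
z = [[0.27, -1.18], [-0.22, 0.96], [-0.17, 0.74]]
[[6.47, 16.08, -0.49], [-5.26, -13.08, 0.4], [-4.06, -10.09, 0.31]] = z@[[-0.52, -0.48, 4.69], [-5.60, -13.74, 1.49]]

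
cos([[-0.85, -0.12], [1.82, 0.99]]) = [[0.76, 0.01],[-0.11, 0.64]]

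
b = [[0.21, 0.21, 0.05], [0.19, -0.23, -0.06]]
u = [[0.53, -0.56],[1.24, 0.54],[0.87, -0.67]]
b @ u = [[0.42,-0.04], [-0.24,-0.19]]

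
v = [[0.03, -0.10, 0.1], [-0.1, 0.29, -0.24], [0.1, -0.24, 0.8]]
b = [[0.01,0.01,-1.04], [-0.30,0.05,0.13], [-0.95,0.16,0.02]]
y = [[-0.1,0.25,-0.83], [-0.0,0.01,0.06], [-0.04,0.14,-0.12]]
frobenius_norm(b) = 1.46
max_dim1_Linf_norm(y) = 0.83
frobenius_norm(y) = 0.89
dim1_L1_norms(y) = [1.18, 0.07, 0.3]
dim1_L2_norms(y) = [0.87, 0.06, 0.19]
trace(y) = -0.21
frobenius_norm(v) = 0.94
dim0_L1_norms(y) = [0.14, 0.4, 1.01]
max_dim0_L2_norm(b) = 1.05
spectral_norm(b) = 1.07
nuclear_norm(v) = 1.13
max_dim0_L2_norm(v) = 0.84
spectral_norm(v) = 0.91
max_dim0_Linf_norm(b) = 1.04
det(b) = -0.00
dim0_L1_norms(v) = [0.23, 0.63, 1.14]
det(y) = 0.00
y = b @ v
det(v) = -0.00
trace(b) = 0.08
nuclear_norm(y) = 0.99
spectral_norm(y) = 0.89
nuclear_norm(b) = 2.06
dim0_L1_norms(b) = [1.26, 0.22, 1.19]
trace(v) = 1.12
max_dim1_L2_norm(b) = 1.04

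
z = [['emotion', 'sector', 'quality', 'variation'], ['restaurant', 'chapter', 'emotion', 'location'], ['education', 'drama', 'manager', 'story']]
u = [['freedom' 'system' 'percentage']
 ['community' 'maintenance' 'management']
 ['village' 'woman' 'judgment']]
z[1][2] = 'emotion'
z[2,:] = ['education', 'drama', 'manager', 'story']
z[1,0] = 'restaurant'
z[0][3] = 'variation'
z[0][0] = 'emotion'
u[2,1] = 'woman'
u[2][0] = 'village'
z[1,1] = 'chapter'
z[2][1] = 'drama'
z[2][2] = 'manager'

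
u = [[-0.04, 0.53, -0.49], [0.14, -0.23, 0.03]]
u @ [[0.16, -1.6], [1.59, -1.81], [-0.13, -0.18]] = [[0.9,-0.81], [-0.35,0.19]]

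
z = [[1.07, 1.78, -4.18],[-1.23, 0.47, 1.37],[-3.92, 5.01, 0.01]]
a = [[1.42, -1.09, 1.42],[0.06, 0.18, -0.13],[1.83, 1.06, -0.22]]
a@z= [[-2.71,  9.13,  -7.41], [0.35,  -0.46,  -0.01], [1.52,  2.65,  -6.20]]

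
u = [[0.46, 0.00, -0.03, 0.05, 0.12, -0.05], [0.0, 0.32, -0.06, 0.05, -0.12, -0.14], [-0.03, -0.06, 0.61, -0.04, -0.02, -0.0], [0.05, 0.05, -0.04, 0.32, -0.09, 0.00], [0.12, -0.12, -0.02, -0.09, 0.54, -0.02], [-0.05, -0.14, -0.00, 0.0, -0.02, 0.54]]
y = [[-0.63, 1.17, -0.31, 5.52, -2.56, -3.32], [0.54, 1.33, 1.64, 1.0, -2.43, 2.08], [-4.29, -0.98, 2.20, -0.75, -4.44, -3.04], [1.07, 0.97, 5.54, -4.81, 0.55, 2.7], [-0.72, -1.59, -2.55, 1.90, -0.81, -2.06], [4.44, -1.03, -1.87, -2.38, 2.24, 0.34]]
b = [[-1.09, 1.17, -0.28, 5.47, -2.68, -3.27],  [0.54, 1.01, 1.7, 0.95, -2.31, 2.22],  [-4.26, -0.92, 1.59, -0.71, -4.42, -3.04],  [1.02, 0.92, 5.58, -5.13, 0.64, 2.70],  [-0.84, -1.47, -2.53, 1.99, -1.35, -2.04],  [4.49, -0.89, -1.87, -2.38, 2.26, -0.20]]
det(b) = -1498.80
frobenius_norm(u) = 1.23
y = b + u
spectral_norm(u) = 0.67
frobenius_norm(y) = 15.37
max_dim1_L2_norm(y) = 7.97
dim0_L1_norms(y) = [11.69, 7.07, 14.11, 16.36, 13.03, 13.54]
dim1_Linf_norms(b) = [5.47, 2.31, 4.42, 5.58, 2.53, 4.49]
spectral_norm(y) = 11.09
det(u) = 0.01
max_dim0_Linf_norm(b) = 5.58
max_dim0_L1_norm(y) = 16.36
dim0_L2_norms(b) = [6.44, 2.65, 6.82, 8.2, 6.28, 6.03]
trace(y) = -2.38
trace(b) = -5.17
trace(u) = 2.79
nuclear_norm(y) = 30.38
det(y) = -1633.03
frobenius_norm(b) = 15.43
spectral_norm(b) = 11.40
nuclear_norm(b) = 30.40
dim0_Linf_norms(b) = [4.49, 1.47, 5.58, 5.47, 4.42, 3.27]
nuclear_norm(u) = 2.79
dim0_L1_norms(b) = [12.24, 6.38, 13.55, 16.63, 13.66, 13.47]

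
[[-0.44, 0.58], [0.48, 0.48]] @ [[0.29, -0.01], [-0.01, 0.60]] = [[-0.13, 0.35], [0.13, 0.28]]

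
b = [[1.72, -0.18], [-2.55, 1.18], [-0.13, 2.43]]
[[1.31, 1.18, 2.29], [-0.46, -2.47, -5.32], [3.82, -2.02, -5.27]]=b@[[0.93, 0.6, 1.11], [1.62, -0.80, -2.11]]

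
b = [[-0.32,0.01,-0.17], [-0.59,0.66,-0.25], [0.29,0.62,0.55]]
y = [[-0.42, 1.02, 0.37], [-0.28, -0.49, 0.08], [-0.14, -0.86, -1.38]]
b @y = [[0.16, -0.19, 0.12], [0.10, -0.71, 0.18], [-0.37, -0.48, -0.6]]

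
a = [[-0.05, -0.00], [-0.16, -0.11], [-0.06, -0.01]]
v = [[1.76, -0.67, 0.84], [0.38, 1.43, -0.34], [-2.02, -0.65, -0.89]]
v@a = [[-0.03, 0.07], [-0.23, -0.15], [0.26, 0.08]]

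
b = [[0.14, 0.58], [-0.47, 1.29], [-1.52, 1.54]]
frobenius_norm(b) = 2.63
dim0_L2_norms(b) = [1.6, 2.09]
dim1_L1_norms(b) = [0.72, 1.76, 3.06]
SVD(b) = [[0.15, -0.68],[0.52, -0.57],[0.84, 0.47]] @ diag([2.5433417956660693, 0.6741012612494475]) @ [[-0.59, 0.81],[-0.81, -0.59]]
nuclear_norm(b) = 3.22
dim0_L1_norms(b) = [2.13, 3.41]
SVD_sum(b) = [[-0.23, 0.31], [-0.78, 1.06], [-1.26, 1.73]] + [[0.37, 0.27], [0.31, 0.23], [-0.26, -0.19]]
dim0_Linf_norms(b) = [1.52, 1.54]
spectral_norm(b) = 2.54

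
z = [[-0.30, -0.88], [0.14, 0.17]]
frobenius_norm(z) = 0.96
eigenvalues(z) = [(-0.07+0.26j), (-0.07-0.26j)]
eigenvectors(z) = [[0.93+0.00j, (0.93-0j)], [(-0.25-0.28j), -0.25+0.28j]]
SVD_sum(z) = [[-0.32, -0.87],[0.07, 0.2]] + [[0.02,-0.01], [0.07,-0.03]]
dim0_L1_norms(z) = [0.44, 1.05]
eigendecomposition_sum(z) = [[-0.15+0.10j, (-0.44-0.11j)],  [(0.07+0.02j), (0.08+0.16j)]] + [[(-0.15-0.1j), -0.44+0.11j], [0.07-0.02j, 0.08-0.16j]]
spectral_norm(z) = 0.95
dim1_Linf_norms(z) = [0.88, 0.17]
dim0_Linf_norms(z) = [0.3, 0.88]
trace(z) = -0.13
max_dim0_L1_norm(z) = 1.05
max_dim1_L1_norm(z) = 1.18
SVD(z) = [[-0.98,0.22], [0.22,0.98]] @ diag([0.952446129945994, 0.07580481218826932]) @ [[0.34, 0.94], [0.94, -0.34]]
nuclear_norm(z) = 1.03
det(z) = 0.07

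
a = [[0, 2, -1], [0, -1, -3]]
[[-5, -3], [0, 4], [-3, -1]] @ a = [[0, -7, 14], [0, -4, -12], [0, -5, 6]]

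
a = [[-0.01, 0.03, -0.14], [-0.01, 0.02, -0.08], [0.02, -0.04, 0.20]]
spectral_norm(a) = 0.26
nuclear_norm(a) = 0.27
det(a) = 0.00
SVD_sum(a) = [[-0.01, 0.03, -0.14], [-0.01, 0.02, -0.08], [0.02, -0.04, 0.20]] + [[0.0, -0.0, -0.00], [-0.00, 0.0, 0.0], [0.00, -0.00, -0.0]] + [[0.0, 0.00, 0.0], [0.0, 0.0, 0.0], [0.0, 0.0, 0.00]]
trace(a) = 0.21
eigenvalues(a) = [(0.2+0j), 0j, -0j]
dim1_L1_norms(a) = [0.18, 0.11, 0.26]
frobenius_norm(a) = 0.26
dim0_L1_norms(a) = [0.04, 0.09, 0.42]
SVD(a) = [[-0.54, 0.53, 0.65], [-0.31, -0.85, 0.43], [0.78, 0.03, 0.63]] @ diag([0.26356928169974625, 0.004393206350084284, 0.0034544872623007497]) @ [[0.09,-0.2,0.97], [0.85,-0.49,-0.18], [0.52,0.85,0.13]]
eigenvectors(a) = [[(-0.55+0j),  (0.17+0.66j),  0.17-0.66j], [-0.31+0.00j,  (-0.71+0j),  (-0.71-0j)], [(0.77+0j),  -0.16-0.07j,  -0.16+0.07j]]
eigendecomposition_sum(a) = [[-0.01+0.00j, (0.03+0j), -0.14+0.00j], [(-0.01+0j), (0.02+0j), (-0.08+0j)], [(0.02+0j), -0.04-0.00j, 0.20-0.00j]] + [[0.00+0.00j, 0.00-0.00j, -0j], [-0.00+0.00j, 0j, 0j], [(-0+0j), 0.00+0.00j, (-0+0j)]] + [[0.00-0.00j,  0.00+0.00j,  0.00+0.00j], [-0.00-0.00j,  0.00-0.00j,  -0j], [-0.00-0.00j,  -0j,  (-0-0j)]]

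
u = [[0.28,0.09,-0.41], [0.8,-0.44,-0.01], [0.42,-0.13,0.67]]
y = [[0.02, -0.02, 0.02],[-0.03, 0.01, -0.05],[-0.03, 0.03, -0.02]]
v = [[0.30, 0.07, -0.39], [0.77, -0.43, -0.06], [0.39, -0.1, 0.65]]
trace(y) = 0.01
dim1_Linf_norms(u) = [0.41, 0.8, 0.67]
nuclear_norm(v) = 1.96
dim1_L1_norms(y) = [0.06, 0.09, 0.08]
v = y + u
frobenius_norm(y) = 0.08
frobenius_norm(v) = 1.27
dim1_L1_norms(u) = [0.78, 1.25, 1.22]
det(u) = -0.16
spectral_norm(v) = 1.01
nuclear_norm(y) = 0.11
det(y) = -0.00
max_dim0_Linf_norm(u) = 0.8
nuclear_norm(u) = 2.02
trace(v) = 0.52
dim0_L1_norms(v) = [1.46, 0.6, 1.1]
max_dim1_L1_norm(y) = 0.09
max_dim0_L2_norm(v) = 0.91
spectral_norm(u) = 1.07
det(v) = -0.16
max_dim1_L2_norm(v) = 0.88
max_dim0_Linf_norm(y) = 0.05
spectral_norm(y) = 0.08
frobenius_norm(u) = 1.32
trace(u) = 0.51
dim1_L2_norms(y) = [0.03, 0.06, 0.05]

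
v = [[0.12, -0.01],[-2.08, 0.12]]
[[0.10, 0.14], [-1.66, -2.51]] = v @ [[0.77, 1.24], [-0.48, 0.60]]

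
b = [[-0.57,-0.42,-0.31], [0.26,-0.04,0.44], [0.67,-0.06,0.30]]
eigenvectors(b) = [[0.73+0.00j, (0.21-0.45j), 0.21+0.45j], [0.24+0.00j, -0.33+0.43j, (-0.33-0.43j)], [(-0.64+0j), (-0.68+0j), -0.68-0.00j]]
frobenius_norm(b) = 1.18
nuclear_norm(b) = 1.72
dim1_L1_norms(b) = [1.3, 0.74, 1.03]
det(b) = -0.10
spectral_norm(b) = 1.09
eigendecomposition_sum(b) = [[-0.29+0.00j, -0.30+0.00j, (0.06+0j)],[(-0.09+0j), -0.10+0.00j, 0.02+0.00j],[(0.25-0j), 0.26-0.00j, -0.05-0.00j]] + [[(-0.14+0.1j), (-0.06-0.16j), -0.18+0.06j], [0.18-0.08j, (0.03+0.19j), 0.21-0.02j], [0.21+0.12j, -0.16+0.17j, 0.18+0.19j]] + [[(-0.14-0.1j), -0.06+0.16j, (-0.18-0.06j)], [0.18+0.08j, (0.03-0.19j), (0.21+0.02j)], [(0.21-0.12j), (-0.16-0.17j), (0.18-0.19j)]]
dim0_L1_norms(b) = [1.5, 0.52, 1.05]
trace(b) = -0.31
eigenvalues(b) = [(-0.43+0j), (0.06+0.48j), (0.06-0.48j)]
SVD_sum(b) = [[-0.60, -0.15, -0.38],  [0.36, 0.09, 0.23],  [0.58, 0.14, 0.37]] + [[0.01, -0.27, 0.09], [0.0, -0.18, 0.06], [0.0, -0.16, 0.06]] + [[0.02, -0.01, -0.03], [-0.11, 0.05, 0.15], [0.09, -0.04, -0.12]]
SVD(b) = [[-0.66,-0.74,0.14], [0.40,-0.50,-0.77], [0.64,-0.45,0.62]] @ diag([1.0943338713560244, 0.37931026778951277, 0.24750171464534254]) @ [[0.83, 0.2, 0.52], [-0.02, 0.94, -0.33], [0.56, -0.26, -0.79]]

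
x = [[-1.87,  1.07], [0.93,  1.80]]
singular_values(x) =[2.17, 2.01]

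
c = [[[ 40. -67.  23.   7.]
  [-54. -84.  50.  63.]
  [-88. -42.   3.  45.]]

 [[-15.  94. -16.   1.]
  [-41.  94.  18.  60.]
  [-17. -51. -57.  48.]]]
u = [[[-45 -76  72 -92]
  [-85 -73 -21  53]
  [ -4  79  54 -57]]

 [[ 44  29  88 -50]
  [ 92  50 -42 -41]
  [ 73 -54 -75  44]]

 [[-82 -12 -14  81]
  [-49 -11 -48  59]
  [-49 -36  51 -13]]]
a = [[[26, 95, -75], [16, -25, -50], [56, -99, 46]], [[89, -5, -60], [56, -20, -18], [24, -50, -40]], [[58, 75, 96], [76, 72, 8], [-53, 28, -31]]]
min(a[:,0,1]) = -5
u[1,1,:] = [92, 50, -42, -41]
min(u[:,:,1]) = -76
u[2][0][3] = 81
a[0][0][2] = -75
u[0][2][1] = 79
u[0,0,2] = 72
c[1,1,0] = -41.0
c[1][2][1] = -51.0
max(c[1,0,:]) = 94.0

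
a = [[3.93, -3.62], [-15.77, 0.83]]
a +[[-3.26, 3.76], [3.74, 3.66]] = [[0.67, 0.14],[-12.03, 4.49]]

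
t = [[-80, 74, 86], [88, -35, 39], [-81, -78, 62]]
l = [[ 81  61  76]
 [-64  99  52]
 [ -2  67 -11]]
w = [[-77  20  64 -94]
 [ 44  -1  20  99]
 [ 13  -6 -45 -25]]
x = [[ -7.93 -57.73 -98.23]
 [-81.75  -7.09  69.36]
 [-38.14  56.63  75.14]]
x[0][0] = -7.93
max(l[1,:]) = 99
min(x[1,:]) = -81.75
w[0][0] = -77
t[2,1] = -78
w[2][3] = -25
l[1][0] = -64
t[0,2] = 86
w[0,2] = 64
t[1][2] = 39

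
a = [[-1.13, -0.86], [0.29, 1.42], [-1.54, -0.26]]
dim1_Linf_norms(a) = [1.13, 1.42, 1.54]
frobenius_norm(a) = 2.56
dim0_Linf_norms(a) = [1.54, 1.42]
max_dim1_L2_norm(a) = 1.56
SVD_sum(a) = [[-1.12,-0.87], [0.87,0.68], [-1.09,-0.84]] + [[-0.01,0.01], [-0.58,0.74], [-0.45,0.58]]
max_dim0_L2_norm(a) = 1.93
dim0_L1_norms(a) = [2.96, 2.54]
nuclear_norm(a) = 3.46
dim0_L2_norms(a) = [1.93, 1.68]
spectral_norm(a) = 2.26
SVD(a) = [[-0.63, -0.01], [0.49, -0.79], [-0.61, -0.62]] @ diag([2.262539531213517, 1.1987972596298833]) @ [[0.79, 0.61], [0.61, -0.79]]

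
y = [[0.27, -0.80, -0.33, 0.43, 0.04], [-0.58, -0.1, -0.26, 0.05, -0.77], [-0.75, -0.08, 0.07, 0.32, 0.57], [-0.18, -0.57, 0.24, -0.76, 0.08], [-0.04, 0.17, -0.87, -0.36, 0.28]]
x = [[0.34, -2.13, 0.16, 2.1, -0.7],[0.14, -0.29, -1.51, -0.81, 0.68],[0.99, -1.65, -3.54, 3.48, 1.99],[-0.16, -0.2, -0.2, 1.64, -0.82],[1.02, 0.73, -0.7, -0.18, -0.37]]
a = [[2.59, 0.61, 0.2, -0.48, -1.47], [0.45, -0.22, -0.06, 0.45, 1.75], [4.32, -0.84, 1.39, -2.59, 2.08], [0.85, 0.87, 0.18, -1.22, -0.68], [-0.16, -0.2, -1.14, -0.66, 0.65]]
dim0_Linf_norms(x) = [1.02, 2.13, 3.54, 3.48, 1.99]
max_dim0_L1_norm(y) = 1.92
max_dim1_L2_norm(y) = 1.0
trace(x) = -2.22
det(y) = 1.01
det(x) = -21.99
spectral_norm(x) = 6.08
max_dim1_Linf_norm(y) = 0.87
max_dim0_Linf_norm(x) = 3.54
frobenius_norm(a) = 7.15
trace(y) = -0.24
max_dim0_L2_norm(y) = 1.01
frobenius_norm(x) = 7.15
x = a @ y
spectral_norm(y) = 1.01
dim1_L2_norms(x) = [3.09, 1.87, 5.68, 1.86, 1.49]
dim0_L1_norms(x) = [2.65, 5.0, 6.11, 8.21, 4.56]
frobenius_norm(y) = 2.24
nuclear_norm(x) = 12.56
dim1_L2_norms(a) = [3.08, 1.88, 5.69, 1.86, 1.49]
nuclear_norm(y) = 5.01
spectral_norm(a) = 6.08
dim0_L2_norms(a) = [5.13, 1.39, 1.82, 3.01, 3.23]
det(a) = -21.80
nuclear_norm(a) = 12.55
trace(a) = 3.19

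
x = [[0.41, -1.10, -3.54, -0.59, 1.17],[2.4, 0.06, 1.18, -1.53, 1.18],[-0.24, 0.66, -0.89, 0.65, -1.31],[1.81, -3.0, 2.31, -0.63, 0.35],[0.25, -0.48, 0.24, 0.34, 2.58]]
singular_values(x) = [5.25, 4.05, 2.48, 2.16, 0.63]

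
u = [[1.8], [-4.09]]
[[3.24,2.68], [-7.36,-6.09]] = u @ [[1.80, 1.49]]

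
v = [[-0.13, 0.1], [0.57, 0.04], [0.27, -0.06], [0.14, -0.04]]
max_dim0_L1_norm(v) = 1.11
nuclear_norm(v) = 0.79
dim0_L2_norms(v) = [0.66, 0.13]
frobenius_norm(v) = 0.67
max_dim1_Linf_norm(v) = 0.57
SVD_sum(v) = [[-0.13, 0.0],[0.57, -0.02],[0.27, -0.01],[0.14, -0.0]] + [[0.0, 0.1], [0.0, 0.06], [-0.00, -0.05], [-0.00, -0.04]]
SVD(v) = [[-0.2, -0.75],[0.86, -0.44],[0.41, 0.41],[0.21, 0.28]] @ diag([0.6592758343122209, 0.12827850284410458]) @ [[1.00, -0.03], [-0.03, -1.00]]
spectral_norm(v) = 0.66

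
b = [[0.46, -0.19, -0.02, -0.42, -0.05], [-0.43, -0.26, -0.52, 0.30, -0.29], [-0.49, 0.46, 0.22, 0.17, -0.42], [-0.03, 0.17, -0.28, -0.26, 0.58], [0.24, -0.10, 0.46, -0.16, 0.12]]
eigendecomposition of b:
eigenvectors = [[(0.17+0.13j),  0.17-0.13j,  0.71+0.00j,  0.52+0.00j,  -0.35+0.00j],[0.04-0.46j,  0.04+0.46j,  (0.13+0j),  (0.16+0j),  0.28+0.00j],[(-0.66+0j),  -0.66-0.00j,  -0.61+0.00j,  (0.07+0j),  -0.17+0.00j],[(0.3-0.07j),  0.30+0.07j,  -0.02+0.00j,  (0.84+0j),  (-0.87+0j)],[(0.04+0.45j),  0.04-0.45j,  (-0.33+0j),  (-0.01+0j),  (0.09+0j)]]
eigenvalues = [(0.26+0.72j), (0.26-0.72j), (0.48+0j), (-0.28+0j), (-0.44+0j)]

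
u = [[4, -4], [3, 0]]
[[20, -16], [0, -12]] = u @ [[0, -4], [-5, 0]]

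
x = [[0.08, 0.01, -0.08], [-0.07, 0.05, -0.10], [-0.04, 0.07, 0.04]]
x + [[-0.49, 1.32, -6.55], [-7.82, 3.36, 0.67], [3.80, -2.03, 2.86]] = [[-0.41,1.33,-6.63], [-7.89,3.41,0.57], [3.76,-1.96,2.90]]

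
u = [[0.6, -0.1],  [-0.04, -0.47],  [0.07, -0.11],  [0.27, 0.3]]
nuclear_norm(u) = 1.24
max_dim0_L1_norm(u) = 0.98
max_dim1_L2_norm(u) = 0.61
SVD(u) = [[-0.82, -0.45],[0.25, -0.78],[-0.06, -0.22],[-0.51, 0.38]] @ diag([0.6695775751232435, 0.5692678375703982]) @ [[-0.96, -0.27], [-0.27, 0.96]]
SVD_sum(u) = [[0.53,0.15], [-0.16,-0.04], [0.04,0.01], [0.33,0.09]] + [[0.07, -0.25], [0.12, -0.43], [0.03, -0.12], [-0.06, 0.21]]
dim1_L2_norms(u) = [0.61, 0.47, 0.13, 0.4]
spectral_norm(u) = 0.67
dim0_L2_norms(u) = [0.66, 0.58]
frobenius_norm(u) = 0.88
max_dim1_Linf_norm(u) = 0.6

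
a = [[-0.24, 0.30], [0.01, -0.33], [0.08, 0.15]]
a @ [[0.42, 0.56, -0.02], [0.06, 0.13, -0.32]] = [[-0.08, -0.1, -0.09], [-0.02, -0.04, 0.11], [0.04, 0.06, -0.05]]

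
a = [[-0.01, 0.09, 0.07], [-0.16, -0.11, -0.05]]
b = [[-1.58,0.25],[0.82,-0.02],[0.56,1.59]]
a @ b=[[0.13, 0.11], [0.13, -0.12]]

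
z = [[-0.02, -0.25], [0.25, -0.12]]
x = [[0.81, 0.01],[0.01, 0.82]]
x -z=[[0.83, 0.26], [-0.24, 0.94]]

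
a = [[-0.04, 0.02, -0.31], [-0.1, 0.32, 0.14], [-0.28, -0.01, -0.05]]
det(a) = -0.028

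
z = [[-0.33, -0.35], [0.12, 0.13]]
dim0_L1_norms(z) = [0.45, 0.48]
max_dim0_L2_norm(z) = 0.37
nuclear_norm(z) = 0.51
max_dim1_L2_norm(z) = 0.48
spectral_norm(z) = 0.51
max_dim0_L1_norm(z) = 0.48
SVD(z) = [[-0.94,0.35], [0.35,0.94]] @ diag([0.5125396731949183, 0.001755961630033158]) @ [[0.69, 0.73],[-0.73, 0.69]]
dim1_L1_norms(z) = [0.68, 0.25]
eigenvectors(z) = [[-0.94, 0.72], [0.34, -0.69]]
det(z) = -0.00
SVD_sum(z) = [[-0.33, -0.35],[0.12, 0.13]] + [[-0.00,0.00], [-0.00,0.0]]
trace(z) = -0.20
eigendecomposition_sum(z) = [[-0.33, -0.34],[0.12, 0.12]] + [[-0.00, -0.01], [0.00, 0.01]]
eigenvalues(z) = [-0.2, 0.0]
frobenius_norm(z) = 0.51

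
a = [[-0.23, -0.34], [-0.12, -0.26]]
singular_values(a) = [0.5, 0.04]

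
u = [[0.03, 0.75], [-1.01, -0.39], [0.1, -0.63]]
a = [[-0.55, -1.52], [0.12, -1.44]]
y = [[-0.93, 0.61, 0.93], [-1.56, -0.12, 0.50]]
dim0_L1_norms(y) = [2.49, 0.73, 1.43]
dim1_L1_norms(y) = [2.47, 2.18]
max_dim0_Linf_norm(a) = 1.52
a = y @ u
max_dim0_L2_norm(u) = 1.05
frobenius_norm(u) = 1.46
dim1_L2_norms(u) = [0.75, 1.08, 0.64]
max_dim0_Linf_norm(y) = 1.56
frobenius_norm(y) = 2.19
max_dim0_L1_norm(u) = 1.77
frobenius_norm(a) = 2.17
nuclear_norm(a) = 2.58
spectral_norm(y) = 2.07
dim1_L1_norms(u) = [0.78, 1.4, 0.73]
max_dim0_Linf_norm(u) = 1.01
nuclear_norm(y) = 2.80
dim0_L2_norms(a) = [0.56, 2.09]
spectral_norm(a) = 2.12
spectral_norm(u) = 1.19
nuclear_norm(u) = 2.04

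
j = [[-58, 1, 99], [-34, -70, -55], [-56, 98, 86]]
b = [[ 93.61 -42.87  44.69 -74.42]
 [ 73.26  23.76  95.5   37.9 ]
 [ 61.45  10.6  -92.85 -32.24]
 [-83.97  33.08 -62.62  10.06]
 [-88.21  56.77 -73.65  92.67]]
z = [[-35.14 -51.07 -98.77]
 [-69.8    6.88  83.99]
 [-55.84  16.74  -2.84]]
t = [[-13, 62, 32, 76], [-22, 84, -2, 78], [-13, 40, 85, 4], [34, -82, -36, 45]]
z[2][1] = 16.74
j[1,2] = -55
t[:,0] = [-13, -22, -13, 34]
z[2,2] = -2.84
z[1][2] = 83.99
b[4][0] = -88.21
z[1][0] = -69.8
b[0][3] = -74.42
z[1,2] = 83.99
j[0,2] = 99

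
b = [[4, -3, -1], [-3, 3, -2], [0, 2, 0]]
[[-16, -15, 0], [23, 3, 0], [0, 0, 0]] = b@ [[-5, -3, 0], [0, 0, 0], [-4, 3, 0]]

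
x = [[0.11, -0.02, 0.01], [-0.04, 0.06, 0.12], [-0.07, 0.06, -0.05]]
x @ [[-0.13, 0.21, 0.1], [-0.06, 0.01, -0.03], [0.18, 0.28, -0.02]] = [[-0.01, 0.03, 0.01], [0.02, 0.03, -0.01], [-0.0, -0.03, -0.01]]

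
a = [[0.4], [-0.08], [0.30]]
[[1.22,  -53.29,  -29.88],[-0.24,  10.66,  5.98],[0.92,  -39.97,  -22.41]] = a @ [[3.06,-133.23,-74.7]]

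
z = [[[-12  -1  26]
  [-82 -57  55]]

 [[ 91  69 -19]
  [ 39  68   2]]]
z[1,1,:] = [39, 68, 2]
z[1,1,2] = 2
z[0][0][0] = -12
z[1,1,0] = 39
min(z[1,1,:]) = 2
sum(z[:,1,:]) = 25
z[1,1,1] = 68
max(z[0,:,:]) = 55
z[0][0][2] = 26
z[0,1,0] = -82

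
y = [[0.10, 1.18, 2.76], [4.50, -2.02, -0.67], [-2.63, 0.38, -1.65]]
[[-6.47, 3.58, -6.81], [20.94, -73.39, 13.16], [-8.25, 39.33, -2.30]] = y @ [[-0.0, -14.98, 3.16], [-11.17, 2.74, 1.61], [2.43, 0.67, -3.27]]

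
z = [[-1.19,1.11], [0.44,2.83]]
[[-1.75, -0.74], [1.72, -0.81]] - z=[[-0.56,  -1.85], [1.28,  -3.64]]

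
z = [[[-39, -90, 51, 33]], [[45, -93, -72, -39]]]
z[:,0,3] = [33, -39]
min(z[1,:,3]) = -39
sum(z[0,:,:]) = -45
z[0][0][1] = -90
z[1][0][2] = -72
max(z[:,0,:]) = 51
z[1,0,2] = -72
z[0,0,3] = 33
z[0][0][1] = -90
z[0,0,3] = 33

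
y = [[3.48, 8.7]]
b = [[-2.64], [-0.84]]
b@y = [[-9.19, -22.97], [-2.92, -7.31]]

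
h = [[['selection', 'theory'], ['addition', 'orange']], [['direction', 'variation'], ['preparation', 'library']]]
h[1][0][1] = 'variation'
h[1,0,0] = 'direction'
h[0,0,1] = 'theory'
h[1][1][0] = 'preparation'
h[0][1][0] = 'addition'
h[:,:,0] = [['selection', 'addition'], ['direction', 'preparation']]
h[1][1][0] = 'preparation'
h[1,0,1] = 'variation'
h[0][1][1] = 'orange'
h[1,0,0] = 'direction'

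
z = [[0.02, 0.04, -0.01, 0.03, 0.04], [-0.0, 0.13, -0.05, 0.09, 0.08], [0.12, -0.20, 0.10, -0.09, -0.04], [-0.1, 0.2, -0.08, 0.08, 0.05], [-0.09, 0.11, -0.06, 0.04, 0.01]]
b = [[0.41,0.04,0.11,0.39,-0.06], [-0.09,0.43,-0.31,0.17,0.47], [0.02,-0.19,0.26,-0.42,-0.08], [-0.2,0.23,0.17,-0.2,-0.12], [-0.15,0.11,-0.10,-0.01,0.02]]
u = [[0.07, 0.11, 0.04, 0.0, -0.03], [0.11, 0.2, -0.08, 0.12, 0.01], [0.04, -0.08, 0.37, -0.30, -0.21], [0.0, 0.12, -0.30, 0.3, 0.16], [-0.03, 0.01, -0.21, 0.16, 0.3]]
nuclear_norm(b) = 2.15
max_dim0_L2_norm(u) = 0.53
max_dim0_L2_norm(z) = 0.33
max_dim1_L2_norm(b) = 0.73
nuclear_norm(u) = 1.26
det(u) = -0.00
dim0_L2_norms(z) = [0.18, 0.33, 0.15, 0.16, 0.11]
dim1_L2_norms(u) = [0.14, 0.27, 0.53, 0.47, 0.4]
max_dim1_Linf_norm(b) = 0.47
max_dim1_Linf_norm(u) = 0.37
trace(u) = 1.24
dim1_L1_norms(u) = [0.25, 0.52, 1.0, 0.88, 0.71]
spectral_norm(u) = 0.81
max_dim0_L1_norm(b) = 1.19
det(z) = -0.00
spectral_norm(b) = 0.87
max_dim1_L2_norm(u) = 0.53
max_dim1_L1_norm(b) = 1.47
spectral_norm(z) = 0.44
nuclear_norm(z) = 0.57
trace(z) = 0.34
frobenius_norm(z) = 0.45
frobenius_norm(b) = 1.18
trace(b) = 0.92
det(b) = -0.00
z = u @ b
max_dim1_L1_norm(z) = 0.55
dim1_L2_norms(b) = [0.58, 0.73, 0.54, 0.42, 0.21]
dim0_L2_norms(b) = [0.49, 0.54, 0.46, 0.63, 0.5]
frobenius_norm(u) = 0.87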